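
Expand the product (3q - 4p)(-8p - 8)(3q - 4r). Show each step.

(3q - 4p)(-8p - 8)(3q - 4r)
= (-24pq - 24q + 32p^2 + 32p)(3q - 4r)    [distributive law]
= -72pq^2 + 96pqr - 72q^2 + 96qr + 96p^2q - 128p^2r + 96pq - 128pr    [distributive law]

-72pq^2 + 96pqr - 72q^2 + 96qr + 96p^2q - 128p^2r + 96pq - 128pr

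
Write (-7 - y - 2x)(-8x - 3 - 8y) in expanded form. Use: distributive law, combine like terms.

62x + 21 + 59y + 24xy + 8y^2 + 16x^2

(-7 - y - 2x)(-8x - 3 - 8y)
= 56x + 21 + 56y + 8xy + 3y + 8y^2 + 16x^2 + 6x + 16xy    [distributive law]
= 62x + 21 + 59y + 24xy + 8y^2 + 16x^2    [combine like terms]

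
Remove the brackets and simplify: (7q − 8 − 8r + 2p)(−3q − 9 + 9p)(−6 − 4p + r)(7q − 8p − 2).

(7q − 8 − 8r + 2p)(−3q − 9 + 9p)(−6 − 4p + r)(7q − 8p − 2)
= (−21q^2 − 63q + 63pq + 24q + 72 − 72p + 24qr + 72r − 72pr − 6pq − 18p + 18p^2)(−6 − 4p + r)(7q − 8p − 2)    [distributive law]
= (−21q^2 − 39q + 57pq + 72 − 90p + 24qr + 72r − 72pr + 18p^2)(−6 − 4p + r)(7q − 8p − 2)    [combine like terms]
= (126q^2 + 84pq^2 − 21q^2r + 234q + 156pq − 39qr − 342pq − 228p^2q + 57pqr − 432 − 288p + 72r + 540p + 360p^2 − 90pr − 144qr − 96pqr + 24qr^2 − 432r − 288pr + 72r^2 + 432pr + 288p^2r − 72pr^2 − 108p^2 − 72p^3 + 18p^2r)(7q − 8p − 2)    [distributive law]
= (126q^2 + 84pq^2 − 21q^2r + 234q − 186pq − 183qr − 228p^2q − 39pqr − 432 + 252p − 360r + 252p^2 + 54pr + 24qr^2 + 72r^2 + 306p^2r − 72pr^2 − 72p^3)(7q − 8p − 2)    [combine like terms]
= 882q^3 − 1008pq^2 − 252q^2 + 588pq^3 − 672p^2q^2 − 168pq^2 − 147q^3r + 168pq^2r + 42q^2r + 1638q^2 − 1872pq − 468q − 1302pq^2 + 1488p^2q + 372pq − 1281q^2r + 1464pqr + 366qr − 1596p^2q^2 + 1824p^3q + 456p^2q − 273pq^2r + 312p^2qr + 78pqr − 3024q + 3456p + 864 + 1764pq − 2016p^2 − 504p − 2520qr + 2880pr + 720r + 1764p^2q − 2016p^3 − 504p^2 + 378pqr − 432p^2r − 108pr + 168q^2r^2 − 192pqr^2 − 48qr^2 + 504qr^2 − 576pr^2 − 144r^2 + 2142p^2qr − 2448p^3r − 612p^2r − 504pqr^2 + 576p^2r^2 + 144pr^2 − 504p^3q + 576p^4 + 144p^3    [distributive law]
= 882q^3 − 2478pq^2 + 1386q^2 + 588pq^3 − 2268p^2q^2 − 147q^3r − 105pq^2r − 1239q^2r + 264pq − 3492q + 3708p^2q + 1920pqr − 2154qr + 1320p^3q + 2454p^2qr + 2952p + 864 − 2520p^2 + 2772pr + 720r − 1872p^3 − 1044p^2r + 168q^2r^2 − 696pqr^2 + 456qr^2 − 432pr^2 − 144r^2 − 2448p^3r + 576p^2r^2 + 576p^4    [combine like terms]

882q^3 − 2478pq^2 + 1386q^2 + 588pq^3 − 2268p^2q^2 − 147q^3r − 105pq^2r − 1239q^2r + 264pq − 3492q + 3708p^2q + 1920pqr − 2154qr + 1320p^3q + 2454p^2qr + 2952p + 864 − 2520p^2 + 2772pr + 720r − 1872p^3 − 1044p^2r + 168q^2r^2 − 696pqr^2 + 456qr^2 − 432pr^2 − 144r^2 − 2448p^3r + 576p^2r^2 + 576p^4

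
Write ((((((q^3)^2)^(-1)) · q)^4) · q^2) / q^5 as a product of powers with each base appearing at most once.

q^(-23)

((((((q^3)^2)^(-1)) · q)^4) · q^2) / q^5
= ((((((q^3)^2)^(-1))^4) · (q^4)) · q^2) / q^5    [power of a product]
= (((((q^3)^2)^(-4)) · (q^4)) · q^2) / q^5    [power of a power]
= ((((q^3)^(-8)) · (q^4)) · q^2) / q^5    [power of a power]
= ((q^(-24) · (q^4)) · q^2) / q^5    [power of a power]
= (q^(-20) · q^2) / q^5    [product of powers]
= q^(-18) / q^5    [product of powers]
= q^(-23)    [quotient of powers]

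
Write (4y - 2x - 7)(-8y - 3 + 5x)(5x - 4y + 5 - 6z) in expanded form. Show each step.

-304xy^2 + 128y^3 - 336y^2 + 192y^2z + 516xy + 136y - 264yz + 220x^2y - 216xyz - 195x^2 - 40x + 174xz - 50x^3 + 60x^2z + 105 - 126z

(4y - 2x - 7)(-8y - 3 + 5x)(5x - 4y + 5 - 6z)
= (-32y^2 - 12y + 20xy + 16xy + 6x - 10x^2 + 56y + 21 - 35x)(5x - 4y + 5 - 6z)    [distributive law]
= (-32y^2 + 44y + 36xy - 29x - 10x^2 + 21)(5x - 4y + 5 - 6z)    [combine like terms]
= -160xy^2 + 128y^3 - 160y^2 + 192y^2z + 220xy - 176y^2 + 220y - 264yz + 180x^2y - 144xy^2 + 180xy - 216xyz - 145x^2 + 116xy - 145x + 174xz - 50x^3 + 40x^2y - 50x^2 + 60x^2z + 105x - 84y + 105 - 126z    [distributive law]
= -304xy^2 + 128y^3 - 336y^2 + 192y^2z + 516xy + 136y - 264yz + 220x^2y - 216xyz - 195x^2 - 40x + 174xz - 50x^3 + 60x^2z + 105 - 126z    [combine like terms]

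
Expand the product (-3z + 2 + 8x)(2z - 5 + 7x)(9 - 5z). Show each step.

(-3z + 2 + 8x)(2z - 5 + 7x)(9 - 5z)
= (-6z^2 + 15z - 21xz + 4z - 10 + 14x + 16xz - 40x + 56x^2)(9 - 5z)    [distributive law]
= (-6z^2 + 19z - 5xz - 10 - 26x + 56x^2)(9 - 5z)    [combine like terms]
= -54z^2 + 30z^3 + 171z - 95z^2 - 45xz + 25xz^2 - 90 + 50z - 234x + 130xz + 504x^2 - 280x^2z    [distributive law]
= -149z^2 + 30z^3 + 221z + 85xz + 25xz^2 - 90 - 234x + 504x^2 - 280x^2z    [combine like terms]

-149z^2 + 30z^3 + 221z + 85xz + 25xz^2 - 90 - 234x + 504x^2 - 280x^2z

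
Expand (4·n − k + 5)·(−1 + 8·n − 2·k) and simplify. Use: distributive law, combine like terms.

36·n + 32·n^2 − 16·k·n − 9·k + 2·k^2 − 5

(4·n − k + 5)·(−1 + 8·n − 2·k)
= −4·n + 32·n^2 − 8·k·n + k − 8·k·n + 2·k^2 − 5 + 40·n − 10·k    [distributive law]
= 36·n + 32·n^2 − 16·k·n − 9·k + 2·k^2 − 5    [combine like terms]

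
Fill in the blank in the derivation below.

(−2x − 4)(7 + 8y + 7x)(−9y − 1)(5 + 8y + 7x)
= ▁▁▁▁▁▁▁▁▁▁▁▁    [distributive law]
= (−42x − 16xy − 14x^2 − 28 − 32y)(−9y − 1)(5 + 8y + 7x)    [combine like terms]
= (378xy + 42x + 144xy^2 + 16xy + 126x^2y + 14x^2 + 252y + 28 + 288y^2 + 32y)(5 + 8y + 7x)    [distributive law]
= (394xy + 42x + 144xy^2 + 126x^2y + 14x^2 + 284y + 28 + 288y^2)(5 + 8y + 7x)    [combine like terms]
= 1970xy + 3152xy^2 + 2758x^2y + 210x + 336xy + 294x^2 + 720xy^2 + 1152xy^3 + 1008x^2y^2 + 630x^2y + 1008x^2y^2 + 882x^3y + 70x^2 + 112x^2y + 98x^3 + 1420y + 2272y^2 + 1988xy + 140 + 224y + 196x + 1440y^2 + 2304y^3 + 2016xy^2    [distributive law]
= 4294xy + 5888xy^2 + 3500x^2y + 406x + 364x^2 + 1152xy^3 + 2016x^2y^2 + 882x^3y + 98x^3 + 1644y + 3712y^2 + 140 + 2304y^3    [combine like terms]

After distributive law, the bracketed line is:

(−14x − 16xy − 14x^2 − 28 − 32y − 28x)(−9y − 1)(5 + 8y + 7x)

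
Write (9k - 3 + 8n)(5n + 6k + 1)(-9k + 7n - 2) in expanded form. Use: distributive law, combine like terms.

-459k^2n + 291kn^2 - 186kn - 486k^3 - 27k^2 + 45k - 129n^2 - 7n + 6 + 280n^3

(9k - 3 + 8n)(5n + 6k + 1)(-9k + 7n - 2)
= (45kn + 54k^2 + 9k - 15n - 18k - 3 + 40n^2 + 48kn + 8n)(-9k + 7n - 2)    [distributive law]
= (93kn + 54k^2 - 9k - 7n - 3 + 40n^2)(-9k + 7n - 2)    [combine like terms]
= -837k^2n + 651kn^2 - 186kn - 486k^3 + 378k^2n - 108k^2 + 81k^2 - 63kn + 18k + 63kn - 49n^2 + 14n + 27k - 21n + 6 - 360kn^2 + 280n^3 - 80n^2    [distributive law]
= -459k^2n + 291kn^2 - 186kn - 486k^3 - 27k^2 + 45k - 129n^2 - 7n + 6 + 280n^3    [combine like terms]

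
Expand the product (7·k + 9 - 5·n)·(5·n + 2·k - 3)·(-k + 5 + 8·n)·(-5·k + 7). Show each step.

(7·k + 9 - 5·n)·(5·n + 2·k - 3)·(-k + 5 + 8·n)·(-5·k + 7)
= (35·k·n + 14·k^2 - 21·k + 45·n + 18·k - 27 - 25·n^2 - 10·k·n + 15·n)·(-k + 5 + 8·n)·(-5·k + 7)    [distributive law]
= (25·k·n + 14·k^2 - 3·k + 60·n - 27 - 25·n^2)·(-k + 5 + 8·n)·(-5·k + 7)    [combine like terms]
= (-25·k^2·n + 125·k·n + 200·k·n^2 - 14·k^3 + 70·k^2 + 112·k^2·n + 3·k^2 - 15·k - 24·k·n - 60·k·n + 300·n + 480·n^2 + 27·k - 135 - 216·n + 25·k·n^2 - 125·n^2 - 200·n^3)·(-5·k + 7)    [distributive law]
= (87·k^2·n + 41·k·n + 225·k·n^2 - 14·k^3 + 73·k^2 + 12·k + 84·n + 355·n^2 - 135 - 200·n^3)·(-5·k + 7)    [combine like terms]
= -435·k^3·n + 609·k^2·n - 205·k^2·n + 287·k·n - 1125·k^2·n^2 + 1575·k·n^2 + 70·k^4 - 98·k^3 - 365·k^3 + 511·k^2 - 60·k^2 + 84·k - 420·k·n + 588·n - 1775·k·n^2 + 2485·n^2 + 675·k - 945 + 1000·k·n^3 - 1400·n^3    [distributive law]
= -435·k^3·n + 404·k^2·n - 133·k·n - 1125·k^2·n^2 - 200·k·n^2 + 70·k^4 - 463·k^3 + 451·k^2 + 759·k + 588·n + 2485·n^2 - 945 + 1000·k·n^3 - 1400·n^3    [combine like terms]

-435·k^3·n + 404·k^2·n - 133·k·n - 1125·k^2·n^2 - 200·k·n^2 + 70·k^4 - 463·k^3 + 451·k^2 + 759·k + 588·n + 2485·n^2 - 945 + 1000·k·n^3 - 1400·n^3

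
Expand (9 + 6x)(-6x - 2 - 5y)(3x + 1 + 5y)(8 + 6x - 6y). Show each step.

(9 + 6x)(-6x - 2 - 5y)(3x + 1 + 5y)(8 + 6x - 6y)
= (-54x - 18 - 45y - 36x^2 - 12x - 30xy)(3x + 1 + 5y)(8 + 6x - 6y)    [distributive law]
= (-66x - 18 - 45y - 36x^2 - 30xy)(3x + 1 + 5y)(8 + 6x - 6y)    [combine like terms]
= (-198x^2 - 66x - 330xy - 54x - 18 - 90y - 135xy - 45y - 225y^2 - 108x^3 - 36x^2 - 180x^2y - 90x^2y - 30xy - 150xy^2)(8 + 6x - 6y)    [distributive law]
= (-234x^2 - 120x - 495xy - 18 - 135y - 225y^2 - 108x^3 - 270x^2y - 150xy^2)(8 + 6x - 6y)    [combine like terms]
= -1872x^2 - 1404x^3 + 1404x^2y - 960x - 720x^2 + 720xy - 3960xy - 2970x^2y + 2970xy^2 - 144 - 108x + 108y - 1080y - 810xy + 810y^2 - 1800y^2 - 1350xy^2 + 1350y^3 - 864x^3 - 648x^4 + 648x^3y - 2160x^2y - 1620x^3y + 1620x^2y^2 - 1200xy^2 - 900x^2y^2 + 900xy^3    [distributive law]
= -2592x^2 - 2268x^3 - 3726x^2y - 1068x - 4050xy + 420xy^2 - 144 - 972y - 990y^2 + 1350y^3 - 648x^4 - 972x^3y + 720x^2y^2 + 900xy^3    [combine like terms]

-2592x^2 - 2268x^3 - 3726x^2y - 1068x - 4050xy + 420xy^2 - 144 - 972y - 990y^2 + 1350y^3 - 648x^4 - 972x^3y + 720x^2y^2 + 900xy^3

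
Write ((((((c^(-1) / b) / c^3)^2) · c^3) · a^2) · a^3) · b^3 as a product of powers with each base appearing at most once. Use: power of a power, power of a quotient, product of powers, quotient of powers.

a^5bc^(-5)

((((((c^(-1) / b) / c^3)^2) · c^3) · a^2) · a^3) · b^3
= ((((((c^(-1) / b)^2) / ((c^3)^2)) · c^3) · a^2) · a^3) · b^3    [power of a quotient]
= (((((((c^(-1))^2) / (b^2)) / ((c^3)^2)) · c^3) · a^2) · a^3) · b^3    [power of a quotient]
= (((((c^(-2) / (b^2)) / ((c^3)^2)) · c^3) · a^2) · a^3) · b^3    [power of a power]
= (((((c^(-2) / b^2) / c^6) · c^3) · a^2) · a^3) · b^3    [power of a power]
= a^5bc^(-5)    [quotient of powers; product of powers]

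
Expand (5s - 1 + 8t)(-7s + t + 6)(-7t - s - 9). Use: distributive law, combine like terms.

296s^2t + 35s^3 + 278s^2 + 349st^2 + 153st - 327s - 401t^2 - 381t + 54 - 56t^3

(5s - 1 + 8t)(-7s + t + 6)(-7t - s - 9)
= (-35s^2 + 5st + 30s + 7s - t - 6 - 56st + 8t^2 + 48t)(-7t - s - 9)    [distributive law]
= (-35s^2 - 51st + 37s + 47t - 6 + 8t^2)(-7t - s - 9)    [combine like terms]
= 245s^2t + 35s^3 + 315s^2 + 357st^2 + 51s^2t + 459st - 259st - 37s^2 - 333s - 329t^2 - 47st - 423t + 42t + 6s + 54 - 56t^3 - 8st^2 - 72t^2    [distributive law]
= 296s^2t + 35s^3 + 278s^2 + 349st^2 + 153st - 327s - 401t^2 - 381t + 54 - 56t^3    [combine like terms]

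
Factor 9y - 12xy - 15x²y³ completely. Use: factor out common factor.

3y(3 - 4x - 5x²y²)

9y - 12xy - 15x²y³
= 3(3y - 4xy - 5x²y³)    [factor out 3]
= 3y(3 - 4x - 5x²y²)    [factor out y]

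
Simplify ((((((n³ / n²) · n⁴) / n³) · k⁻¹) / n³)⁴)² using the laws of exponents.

k⁻⁸·n⁻⁸

((((((n³ / n²) · n⁴) / n³) · k⁻¹) / n³)⁴)²
= (((((n³ / n²) · n⁴) / n³) · k⁻¹) / n³)⁸    [power of a power]
= (((((n³ / n²) · n⁴) / n³) · k⁻¹)⁸) / ((n³)⁸)    [power of a quotient]
= (((((n³ / n²) · n⁴) / n³)⁸) · ((k⁻¹)⁸)) / ((n³)⁸)    [power of a product]
= (((((n³ / n²) · n⁴)⁸) / ((n³)⁸)) · ((k⁻¹)⁸)) / ((n³)⁸)    [power of a quotient]
= (((((n³ / n²)⁸) · ((n⁴)⁸)) / ((n³)⁸)) · ((k⁻¹)⁸)) / ((n³)⁸)    [power of a product]
= ((((((n³)⁸) / ((n²)⁸)) · ((n⁴)⁸)) / ((n³)⁸)) · ((k⁻¹)⁸)) / ((n³)⁸)    [power of a quotient]
= ((((n²⁴ / ((n²)⁸)) · ((n⁴)⁸)) / ((n³)⁸)) · ((k⁻¹)⁸)) / ((n³)⁸)    [power of a power]
= ((((n²⁴ / n¹⁶) · ((n⁴)⁸)) / ((n³)⁸)) · ((k⁻¹)⁸)) / ((n³)⁸)    [power of a power]
= (((n⁸ · ((n⁴)⁸)) / ((n³)⁸)) · ((k⁻¹)⁸)) / ((n³)⁸)    [quotient of powers]
= (((n⁸ · n³²) / ((n³)⁸)) · ((k⁻¹)⁸)) / ((n³)⁸)    [power of a power]
= ((n⁴⁰ / ((n³)⁸)) · ((k⁻¹)⁸)) / ((n³)⁸)    [product of powers]
= ((n⁴⁰ / n²⁴) · ((k⁻¹)⁸)) / ((n³)⁸)    [power of a power]
= (n¹⁶ · ((k⁻¹)⁸)) / ((n³)⁸)    [quotient of powers]
= (n¹⁶ · k⁻⁸) / ((n³)⁸)    [power of a power]
= (n¹⁶ · k⁻⁸) / n²⁴    [power of a power]
= k⁻⁸·n⁻⁸    [quotient of powers]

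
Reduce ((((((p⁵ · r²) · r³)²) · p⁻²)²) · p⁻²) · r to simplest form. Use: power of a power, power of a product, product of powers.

((((((p⁵ · r²) · r³)²) · p⁻²)²) · p⁻²) · r
= ((((((p⁵ · r²) · r³)²)²) · ((p⁻²)²)) · p⁻²) · r    [power of a product]
= (((((p⁵ · r²) · r³)⁴) · ((p⁻²)²)) · p⁻²) · r    [power of a power]
= (((((p⁵ · r²)⁴) · ((r³)⁴)) · ((p⁻²)²)) · p⁻²) · r    [power of a product]
= ((((((p⁵)⁴) · ((r²)⁴)) · ((r³)⁴)) · ((p⁻²)²)) · p⁻²) · r    [power of a product]
= ((((p²⁰ · ((r²)⁴)) · ((r³)⁴)) · ((p⁻²)²)) · p⁻²) · r    [power of a power]
= ((((p²⁰ · r⁸) · ((r³)⁴)) · ((p⁻²)²)) · p⁻²) · r    [power of a power]
= ((((p²⁰ · r⁸) · r¹²) · ((p⁻²)²)) · p⁻²) · r    [power of a power]
= ((((p²⁰ · r⁸) · r¹²) · p⁻⁴) · p⁻²) · r    [power of a power]
= p¹⁴r²¹    [product of powers]

p¹⁴r²¹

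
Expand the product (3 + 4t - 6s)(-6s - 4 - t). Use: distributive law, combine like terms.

(3 + 4t - 6s)(-6s - 4 - t)
= -18s - 12 - 3t - 24st - 16t - 4t^2 + 36s^2 + 24s + 6st    [distributive law]
= 6s - 12 - 19t - 18st - 4t^2 + 36s^2    [combine like terms]

6s - 12 - 19t - 18st - 4t^2 + 36s^2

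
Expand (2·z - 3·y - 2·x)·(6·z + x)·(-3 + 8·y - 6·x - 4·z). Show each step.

(2·z - 3·y - 2·x)·(6·z + x)·(-3 + 8·y - 6·x - 4·z)
= (12·z^2 + 2·x·z - 18·y·z - 3·x·y - 12·x·z - 2·x^2)·(-3 + 8·y - 6·x - 4·z)    [distributive law]
= (12·z^2 - 10·x·z - 18·y·z - 3·x·y - 2·x^2)·(-3 + 8·y - 6·x - 4·z)    [combine like terms]
= -36·z^2 + 96·y·z^2 - 72·x·z^2 - 48·z^3 + 30·x·z - 80·x·y·z + 60·x^2·z + 40·x·z^2 + 54·y·z - 144·y^2·z + 108·x·y·z + 72·y·z^2 + 9·x·y - 24·x·y^2 + 18·x^2·y + 12·x·y·z + 6·x^2 - 16·x^2·y + 12·x^3 + 8·x^2·z    [distributive law]
= -36·z^2 + 168·y·z^2 - 32·x·z^2 - 48·z^3 + 30·x·z + 40·x·y·z + 68·x^2·z + 54·y·z - 144·y^2·z + 9·x·y - 24·x·y^2 + 2·x^2·y + 6·x^2 + 12·x^3    [combine like terms]

-36·z^2 + 168·y·z^2 - 32·x·z^2 - 48·z^3 + 30·x·z + 40·x·y·z + 68·x^2·z + 54·y·z - 144·y^2·z + 9·x·y - 24·x·y^2 + 2·x^2·y + 6·x^2 + 12·x^3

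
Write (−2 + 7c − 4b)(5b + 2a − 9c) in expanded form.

(−2 + 7c − 4b)(5b + 2a − 9c)
= −10b − 4a + 18c + 35bc + 14ac − 63c² − 20b² − 8ab + 36bc    [distributive law]
= −10b − 4a + 18c + 71bc + 14ac − 63c² − 20b² − 8ab    [combine like terms]

−10b − 4a + 18c + 71bc + 14ac − 63c² − 20b² − 8ab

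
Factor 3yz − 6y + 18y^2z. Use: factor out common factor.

3y(z − 2 + 6yz)

3yz − 6y + 18y^2z
= 3(yz − 2y + 6y^2z)    [factor out 3]
= 3y(z − 2 + 6yz)    [factor out y]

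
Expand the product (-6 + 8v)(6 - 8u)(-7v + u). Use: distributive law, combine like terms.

252v - 36u - 288uv + 48u^2 - 336v^2 + 448uv^2 - 64u^2v

(-6 + 8v)(6 - 8u)(-7v + u)
= (-36 + 48u + 48v - 64uv)(-7v + u)    [distributive law]
= 252v - 36u - 336uv + 48u^2 - 336v^2 + 48uv + 448uv^2 - 64u^2v    [distributive law]
= 252v - 36u - 288uv + 48u^2 - 336v^2 + 448uv^2 - 64u^2v    [combine like terms]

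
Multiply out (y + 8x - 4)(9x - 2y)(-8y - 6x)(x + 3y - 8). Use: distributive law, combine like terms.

-1534x²y² + 220xy³ + 112xy² - 1830x³y + 5160x²y + 48y⁴ - 320y³ - 432x⁴ + 3672x³ - 1920xy - 1728x² + 512y²

(y + 8x - 4)(9x - 2y)(-8y - 6x)(x + 3y - 8)
= (9xy - 2y² + 72x² - 16xy - 36x + 8y)(-8y - 6x)(x + 3y - 8)    [distributive law]
= (-7xy - 2y² + 72x² - 36x + 8y)(-8y - 6x)(x + 3y - 8)    [combine like terms]
= (56xy² + 42x²y + 16y³ + 12xy² - 576x²y - 432x³ + 288xy + 216x² - 64y² - 48xy)(x + 3y - 8)    [distributive law]
= (68xy² - 534x²y + 16y³ - 432x³ + 240xy + 216x² - 64y²)(x + 3y - 8)    [combine like terms]
= 68x²y² + 204xy³ - 544xy² - 534x³y - 1602x²y² + 4272x²y + 16xy³ + 48y⁴ - 128y³ - 432x⁴ - 1296x³y + 3456x³ + 240x²y + 720xy² - 1920xy + 216x³ + 648x²y - 1728x² - 64xy² - 192y³ + 512y²    [distributive law]
= -1534x²y² + 220xy³ + 112xy² - 1830x³y + 5160x²y + 48y⁴ - 320y³ - 432x⁴ + 3672x³ - 1920xy - 1728x² + 512y²    [combine like terms]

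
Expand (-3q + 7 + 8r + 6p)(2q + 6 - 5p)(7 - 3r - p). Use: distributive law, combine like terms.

(-3q + 7 + 8r + 6p)(2q + 6 - 5p)(7 - 3r - p)
= (-6q^2 - 18q + 15pq + 14q + 42 - 35p + 16qr + 48r - 40pr + 12pq + 36p - 30p^2)(7 - 3r - p)    [distributive law]
= (-6q^2 - 4q + 27pq + 42 + p + 16qr + 48r - 40pr - 30p^2)(7 - 3r - p)    [combine like terms]
= -42q^2 + 18q^2r + 6pq^2 - 28q + 12qr + 4pq + 189pq - 81pqr - 27p^2q + 294 - 126r - 42p + 7p - 3pr - p^2 + 112qr - 48qr^2 - 16pqr + 336r - 144r^2 - 48pr - 280pr + 120pr^2 + 40p^2r - 210p^2 + 90p^2r + 30p^3    [distributive law]
= -42q^2 + 18q^2r + 6pq^2 - 28q + 124qr + 193pq - 97pqr - 27p^2q + 294 + 210r - 35p - 331pr - 211p^2 - 48qr^2 - 144r^2 + 120pr^2 + 130p^2r + 30p^3    [combine like terms]

-42q^2 + 18q^2r + 6pq^2 - 28q + 124qr + 193pq - 97pqr - 27p^2q + 294 + 210r - 35p - 331pr - 211p^2 - 48qr^2 - 144r^2 + 120pr^2 + 130p^2r + 30p^3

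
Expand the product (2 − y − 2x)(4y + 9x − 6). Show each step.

(2 − y − 2x)(4y + 9x − 6)
= 8y + 18x − 12 − 4y² − 9xy + 6y − 8xy − 18x² + 12x    [distributive law]
= 14y + 30x − 12 − 4y² − 17xy − 18x²    [combine like terms]

14y + 30x − 12 − 4y² − 17xy − 18x²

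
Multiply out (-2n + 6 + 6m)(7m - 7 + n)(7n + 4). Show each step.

(-2n + 6 + 6m)(7m - 7 + n)(7n + 4)
= (-14mn + 14n - 2n^2 + 42m - 42 + 6n + 42m^2 - 42m + 6mn)(7n + 4)    [distributive law]
= (-8mn + 20n - 2n^2 - 42 + 42m^2)(7n + 4)    [combine like terms]
= -56mn^2 - 32mn + 140n^2 + 80n - 14n^3 - 8n^2 - 294n - 168 + 294m^2n + 168m^2    [distributive law]
= -56mn^2 - 32mn + 132n^2 - 214n - 14n^3 - 168 + 294m^2n + 168m^2    [combine like terms]

-56mn^2 - 32mn + 132n^2 - 214n - 14n^3 - 168 + 294m^2n + 168m^2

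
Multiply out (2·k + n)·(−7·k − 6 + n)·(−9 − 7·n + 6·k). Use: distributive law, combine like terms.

(2·k + n)·(−7·k − 6 + n)·(−9 − 7·n + 6·k)
= (−14·k² − 12·k + 2·k·n − 7·k·n − 6·n + n²)·(−9 − 7·n + 6·k)    [distributive law]
= (−14·k² − 12·k − 5·k·n − 6·n + n²)·(−9 − 7·n + 6·k)    [combine like terms]
= 126·k² + 98·k²·n − 84·k³ + 108·k + 84·k·n − 72·k² + 45·k·n + 35·k·n² − 30·k²·n + 54·n + 42·n² − 36·k·n − 9·n² − 7·n³ + 6·k·n²    [distributive law]
= 54·k² + 68·k²·n − 84·k³ + 108·k + 93·k·n + 41·k·n² + 54·n + 33·n² − 7·n³    [combine like terms]

54·k² + 68·k²·n − 84·k³ + 108·k + 93·k·n + 41·k·n² + 54·n + 33·n² − 7·n³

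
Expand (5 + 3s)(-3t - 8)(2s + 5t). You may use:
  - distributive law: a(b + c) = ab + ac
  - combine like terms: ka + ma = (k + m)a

(5 + 3s)(-3t - 8)(2s + 5t)
= (-15t - 40 - 9st - 24s)(2s + 5t)    [distributive law]
= -30st - 75t^2 - 80s - 200t - 18s^2t - 45st^2 - 48s^2 - 120st    [distributive law]
= -150st - 75t^2 - 80s - 200t - 18s^2t - 45st^2 - 48s^2    [combine like terms]

-150st - 75t^2 - 80s - 200t - 18s^2t - 45st^2 - 48s^2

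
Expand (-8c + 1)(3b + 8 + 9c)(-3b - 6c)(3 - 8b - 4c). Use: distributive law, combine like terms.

(-8c + 1)(3b + 8 + 9c)(-3b - 6c)(3 - 8b - 4c)
= (-24bc - 64c - 72c^2 + 3b + 8 + 9c)(-3b - 6c)(3 - 8b - 4c)    [distributive law]
= (-24bc - 55c - 72c^2 + 3b + 8)(-3b - 6c)(3 - 8b - 4c)    [combine like terms]
= (72b^2c + 144bc^2 + 165bc + 330c^2 + 216bc^2 + 432c^3 - 9b^2 - 18bc - 24b - 48c)(3 - 8b - 4c)    [distributive law]
= (72b^2c + 360bc^2 + 147bc + 330c^2 + 432c^3 - 9b^2 - 24b - 48c)(3 - 8b - 4c)    [combine like terms]
= 216b^2c - 576b^3c - 288b^2c^2 + 1080bc^2 - 2880b^2c^2 - 1440bc^3 + 441bc - 1176b^2c - 588bc^2 + 990c^2 - 2640bc^2 - 1320c^3 + 1296c^3 - 3456bc^3 - 1728c^4 - 27b^2 + 72b^3 + 36b^2c - 72b + 192b^2 + 96bc - 144c + 384bc + 192c^2    [distributive law]
= -924b^2c - 576b^3c - 3168b^2c^2 - 2148bc^2 - 4896bc^3 + 921bc + 1182c^2 - 24c^3 - 1728c^4 + 165b^2 + 72b^3 - 72b - 144c    [combine like terms]

-924b^2c - 576b^3c - 3168b^2c^2 - 2148bc^2 - 4896bc^3 + 921bc + 1182c^2 - 24c^3 - 1728c^4 + 165b^2 + 72b^3 - 72b - 144c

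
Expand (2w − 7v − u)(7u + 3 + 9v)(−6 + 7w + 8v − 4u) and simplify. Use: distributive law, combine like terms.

(2w − 7v − u)(7u + 3 + 9v)(−6 + 7w + 8v − 4u)
= (14uw + 6w + 18vw − 49uv − 21v − 63v² − 7u² − 3u − 9uv)(−6 + 7w + 8v − 4u)    [distributive law]
= (14uw + 6w + 18vw − 58uv − 21v − 63v² − 7u² − 3u)(−6 + 7w + 8v − 4u)    [combine like terms]
= −84uw + 98uw² + 112uvw − 56u²w − 36w + 42w² + 48vw − 24uw − 108vw + 126vw² + 144v²w − 72uvw + 348uv − 406uvw − 464uv² + 232u²v + 126v − 147vw − 168v² + 84uv + 378v² − 441v²w − 504v³ + 252uv² + 42u² − 49u²w − 56u²v + 28u³ + 18u − 21uw − 24uv + 12u²    [distributive law]
= −129uw + 98uw² − 366uvw − 105u²w − 36w + 42w² − 207vw + 126vw² − 297v²w + 408uv − 212uv² + 176u²v + 126v + 210v² − 504v³ + 54u² + 28u³ + 18u    [combine like terms]

−129uw + 98uw² − 366uvw − 105u²w − 36w + 42w² − 207vw + 126vw² − 297v²w + 408uv − 212uv² + 176u²v + 126v + 210v² − 504v³ + 54u² + 28u³ + 18u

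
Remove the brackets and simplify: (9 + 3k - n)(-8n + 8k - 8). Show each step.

-64n + 48k - 72 - 32kn + 24k^2 + 8n^2

(9 + 3k - n)(-8n + 8k - 8)
= -72n + 72k - 72 - 24kn + 24k^2 - 24k + 8n^2 - 8kn + 8n    [distributive law]
= -64n + 48k - 72 - 32kn + 24k^2 + 8n^2    [combine like terms]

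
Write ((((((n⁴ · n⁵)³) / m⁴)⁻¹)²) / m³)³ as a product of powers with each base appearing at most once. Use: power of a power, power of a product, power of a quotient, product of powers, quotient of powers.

m¹⁵·n⁻¹⁶²

((((((n⁴ · n⁵)³) / m⁴)⁻¹)²) / m³)³
= ((((((n⁴ · n⁵)³) / m⁴)⁻¹)²)³) / ((m³)³)    [power of a quotient]
= (((((n⁴ · n⁵)³) / m⁴)⁻¹)⁶) / ((m³)³)    [power of a power]
= ((((n⁴ · n⁵)³) / m⁴)⁻⁶) / ((m³)³)    [power of a power]
= ((((n⁴ · n⁵)³)⁻⁶) / ((m⁴)⁻⁶)) / ((m³)³)    [power of a quotient]
= (((n⁴ · n⁵)⁻¹⁸) / ((m⁴)⁻⁶)) / ((m³)³)    [power of a power]
= ((((n⁴)⁻¹⁸) · ((n⁵)⁻¹⁸)) / ((m⁴)⁻⁶)) / ((m³)³)    [power of a product]
= ((n⁻⁷² · ((n⁵)⁻¹⁸)) / ((m⁴)⁻⁶)) / ((m³)³)    [power of a power]
= ((n⁻⁷² · n⁻⁹⁰) / ((m⁴)⁻⁶)) / ((m³)³)    [power of a power]
= (n⁻¹⁶² / ((m⁴)⁻⁶)) / ((m³)³)    [product of powers]
= (n⁻¹⁶² / m⁻²⁴) / ((m³)³)    [power of a power]
= (n⁻¹⁶² / m⁻²⁴) / m⁹    [power of a power]
= m¹⁵·n⁻¹⁶²    [quotient of powers; product of powers]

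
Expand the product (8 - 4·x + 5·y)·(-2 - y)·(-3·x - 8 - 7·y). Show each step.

-16·x + 128 + 256·y - 34·x·y + 166·y^2 - 24·x^2 - 12·x^2·y - 13·x·y^2 + 35·y^3

(8 - 4·x + 5·y)·(-2 - y)·(-3·x - 8 - 7·y)
= (-16 - 8·y + 8·x + 4·x·y - 10·y - 5·y^2)·(-3·x - 8 - 7·y)    [distributive law]
= (-16 - 18·y + 8·x + 4·x·y - 5·y^2)·(-3·x - 8 - 7·y)    [combine like terms]
= 48·x + 128 + 112·y + 54·x·y + 144·y + 126·y^2 - 24·x^2 - 64·x - 56·x·y - 12·x^2·y - 32·x·y - 28·x·y^2 + 15·x·y^2 + 40·y^2 + 35·y^3    [distributive law]
= -16·x + 128 + 256·y - 34·x·y + 166·y^2 - 24·x^2 - 12·x^2·y - 13·x·y^2 + 35·y^3    [combine like terms]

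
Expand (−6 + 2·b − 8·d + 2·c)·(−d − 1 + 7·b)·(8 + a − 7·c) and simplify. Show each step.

(−6 + 2·b − 8·d + 2·c)·(−d − 1 + 7·b)·(8 + a − 7·c)
= (6·d + 6 − 42·b − 2·b·d − 2·b + 14·b² + 8·d² + 8·d − 56·b·d − 2·c·d − 2·c + 14·b·c)·(8 + a − 7·c)    [distributive law]
= (14·d + 6 − 44·b − 58·b·d + 14·b² + 8·d² − 2·c·d − 2·c + 14·b·c)·(8 + a − 7·c)    [combine like terms]
= 112·d + 14·a·d − 98·c·d + 48 + 6·a − 42·c − 352·b − 44·a·b + 308·b·c − 464·b·d − 58·a·b·d + 406·b·c·d + 112·b² + 14·a·b² − 98·b²·c + 64·d² + 8·a·d² − 56·c·d² − 16·c·d − 2·a·c·d + 14·c²·d − 16·c − 2·a·c + 14·c² + 112·b·c + 14·a·b·c − 98·b·c²    [distributive law]
= 112·d + 14·a·d − 114·c·d + 48 + 6·a − 58·c − 352·b − 44·a·b + 420·b·c − 464·b·d − 58·a·b·d + 406·b·c·d + 112·b² + 14·a·b² − 98·b²·c + 64·d² + 8·a·d² − 56·c·d² − 2·a·c·d + 14·c²·d − 2·a·c + 14·c² + 14·a·b·c − 98·b·c²    [combine like terms]

112·d + 14·a·d − 114·c·d + 48 + 6·a − 58·c − 352·b − 44·a·b + 420·b·c − 464·b·d − 58·a·b·d + 406·b·c·d + 112·b² + 14·a·b² − 98·b²·c + 64·d² + 8·a·d² − 56·c·d² − 2·a·c·d + 14·c²·d − 2·a·c + 14·c² + 14·a·b·c − 98·b·c²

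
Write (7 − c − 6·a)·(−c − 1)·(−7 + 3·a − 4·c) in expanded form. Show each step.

(7 − c − 6·a)·(−c − 1)·(−7 + 3·a − 4·c)
= (−7·c − 7 + c^2 + c + 6·a·c + 6·a)·(−7 + 3·a − 4·c)    [distributive law]
= (−6·c − 7 + c^2 + 6·a·c + 6·a)·(−7 + 3·a − 4·c)    [combine like terms]
= 42·c − 18·a·c + 24·c^2 + 49 − 21·a + 28·c − 7·c^2 + 3·a·c^2 − 4·c^3 − 42·a·c + 18·a^2·c − 24·a·c^2 − 42·a + 18·a^2 − 24·a·c    [distributive law]
= 70·c − 84·a·c + 17·c^2 + 49 − 63·a − 21·a·c^2 − 4·c^3 + 18·a^2·c + 18·a^2    [combine like terms]

70·c − 84·a·c + 17·c^2 + 49 − 63·a − 21·a·c^2 − 4·c^3 + 18·a^2·c + 18·a^2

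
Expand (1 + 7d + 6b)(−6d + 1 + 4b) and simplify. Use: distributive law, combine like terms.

(1 + 7d + 6b)(−6d + 1 + 4b)
= −6d + 1 + 4b − 42d² + 7d + 28bd − 36bd + 6b + 24b²    [distributive law]
= d + 1 + 10b − 42d² − 8bd + 24b²    [combine like terms]

d + 1 + 10b − 42d² − 8bd + 24b²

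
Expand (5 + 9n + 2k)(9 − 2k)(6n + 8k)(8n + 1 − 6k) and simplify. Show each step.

2646n² + 270n + 1956kn + 360k − 2096k² + 2544kn² − 3832k²n − 416k³ + 3888n³ − 864kn³ − 696k²n² + 752k³n + 192k⁴

(5 + 9n + 2k)(9 − 2k)(6n + 8k)(8n + 1 − 6k)
= (45 − 10k + 81n − 18kn + 18k − 4k²)(6n + 8k)(8n + 1 − 6k)    [distributive law]
= (45 + 8k + 81n − 18kn − 4k²)(6n + 8k)(8n + 1 − 6k)    [combine like terms]
= (270n + 360k + 48kn + 64k² + 486n² + 648kn − 108kn² − 144k²n − 24k²n − 32k³)(8n + 1 − 6k)    [distributive law]
= (270n + 360k + 696kn + 64k² + 486n² − 108kn² − 168k²n − 32k³)(8n + 1 − 6k)    [combine like terms]
= 2160n² + 270n − 1620kn + 2880kn + 360k − 2160k² + 5568kn² + 696kn − 4176k²n + 512k²n + 64k² − 384k³ + 3888n³ + 486n² − 2916kn² − 864kn³ − 108kn² + 648k²n² − 1344k²n² − 168k²n + 1008k³n − 256k³n − 32k³ + 192k⁴    [distributive law]
= 2646n² + 270n + 1956kn + 360k − 2096k² + 2544kn² − 3832k²n − 416k³ + 3888n³ − 864kn³ − 696k²n² + 752k³n + 192k⁴    [combine like terms]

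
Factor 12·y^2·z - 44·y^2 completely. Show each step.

4·y^2(3·z - 11)

12·y^2·z - 44·y^2
= 4(3·y^2·z - 11·y^2)    [factor out 4]
= 4·y^2(3·z - 11)    [factor out y^2]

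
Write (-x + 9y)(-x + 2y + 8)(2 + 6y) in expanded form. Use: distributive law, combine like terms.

2x² + 6x²y - 70xy - 66xy² - 16x + 468y² + 108y³ + 144y

(-x + 9y)(-x + 2y + 8)(2 + 6y)
= (x² - 2xy - 8x - 9xy + 18y² + 72y)(2 + 6y)    [distributive law]
= (x² - 11xy - 8x + 18y² + 72y)(2 + 6y)    [combine like terms]
= 2x² + 6x²y - 22xy - 66xy² - 16x - 48xy + 36y² + 108y³ + 144y + 432y²    [distributive law]
= 2x² + 6x²y - 70xy - 66xy² - 16x + 468y² + 108y³ + 144y    [combine like terms]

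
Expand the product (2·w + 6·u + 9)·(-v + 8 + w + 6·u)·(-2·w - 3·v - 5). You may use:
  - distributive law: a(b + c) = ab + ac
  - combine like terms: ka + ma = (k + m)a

-2·v·w^2 + 6·v^2·w - 47·v·w - 60·w^2 - 269·w - 4·w^3 - 36·u·w^2 - 42·u·v·w - 294·u·w + 18·u·v^2 - 276·u·v - 510·u - 72·u^2·w - 108·u^2·v - 180·u^2 + 27·v^2 - 171·v - 360

(2·w + 6·u + 9)·(-v + 8 + w + 6·u)·(-2·w - 3·v - 5)
= (-2·v·w + 16·w + 2·w^2 + 12·u·w - 6·u·v + 48·u + 6·u·w + 36·u^2 - 9·v + 72 + 9·w + 54·u)·(-2·w - 3·v - 5)    [distributive law]
= (-2·v·w + 25·w + 2·w^2 + 18·u·w - 6·u·v + 102·u + 36·u^2 - 9·v + 72)·(-2·w - 3·v - 5)    [combine like terms]
= 4·v·w^2 + 6·v^2·w + 10·v·w - 50·w^2 - 75·v·w - 125·w - 4·w^3 - 6·v·w^2 - 10·w^2 - 36·u·w^2 - 54·u·v·w - 90·u·w + 12·u·v·w + 18·u·v^2 + 30·u·v - 204·u·w - 306·u·v - 510·u - 72·u^2·w - 108·u^2·v - 180·u^2 + 18·v·w + 27·v^2 + 45·v - 144·w - 216·v - 360    [distributive law]
= -2·v·w^2 + 6·v^2·w - 47·v·w - 60·w^2 - 269·w - 4·w^3 - 36·u·w^2 - 42·u·v·w - 294·u·w + 18·u·v^2 - 276·u·v - 510·u - 72·u^2·w - 108·u^2·v - 180·u^2 + 27·v^2 - 171·v - 360    [combine like terms]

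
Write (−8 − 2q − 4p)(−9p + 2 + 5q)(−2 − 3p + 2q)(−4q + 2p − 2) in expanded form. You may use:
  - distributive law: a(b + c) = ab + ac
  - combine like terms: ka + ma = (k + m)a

−96pq + 368p^2 + 224p + 1428p^2q − 312p^3 − 1244pq^2 − 240q − 64 − 88q^2 + 312q^3 − 260p^2q^2 + 588p^3q − 144pq^3 + 80q^4 − 216p^4

(−8 − 2q − 4p)(−9p + 2 + 5q)(−2 − 3p + 2q)(−4q + 2p − 2)
= (72p − 16 − 40q + 18pq − 4q − 10q^2 + 36p^2 − 8p − 20pq)(−2 − 3p + 2q)(−4q + 2p − 2)    [distributive law]
= (64p − 16 − 44q − 2pq − 10q^2 + 36p^2)(−2 − 3p + 2q)(−4q + 2p − 2)    [combine like terms]
= (−128p − 192p^2 + 128pq + 32 + 48p − 32q + 88q + 132pq − 88q^2 + 4pq + 6p^2q − 4pq^2 + 20q^2 + 30pq^2 − 20q^3 − 72p^2 − 108p^3 + 72p^2q)(−4q + 2p − 2)    [distributive law]
= (−80p − 264p^2 + 264pq + 32 + 56q − 68q^2 + 78p^2q + 26pq^2 − 20q^3 − 108p^3)(−4q + 2p − 2)    [combine like terms]
= 320pq − 160p^2 + 160p + 1056p^2q − 528p^3 + 528p^2 − 1056pq^2 + 528p^2q − 528pq − 128q + 64p − 64 − 224q^2 + 112pq − 112q + 272q^3 − 136pq^2 + 136q^2 − 312p^2q^2 + 156p^3q − 156p^2q − 104pq^3 + 52p^2q^2 − 52pq^2 + 80q^4 − 40pq^3 + 40q^3 + 432p^3q − 216p^4 + 216p^3    [distributive law]
= −96pq + 368p^2 + 224p + 1428p^2q − 312p^3 − 1244pq^2 − 240q − 64 − 88q^2 + 312q^3 − 260p^2q^2 + 588p^3q − 144pq^3 + 80q^4 − 216p^4    [combine like terms]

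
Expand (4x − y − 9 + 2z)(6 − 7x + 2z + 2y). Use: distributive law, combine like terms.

87x − 28x² − 6xz + 15xy − 24y + 2yz − 2y² − 54 − 6z + 4z²

(4x − y − 9 + 2z)(6 − 7x + 2z + 2y)
= 24x − 28x² + 8xz + 8xy − 6y + 7xy − 2yz − 2y² − 54 + 63x − 18z − 18y + 12z − 14xz + 4z² + 4yz    [distributive law]
= 87x − 28x² − 6xz + 15xy − 24y + 2yz − 2y² − 54 − 6z + 4z²    [combine like terms]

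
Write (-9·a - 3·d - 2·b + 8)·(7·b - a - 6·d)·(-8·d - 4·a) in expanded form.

(-9·a - 3·d - 2·b + 8)·(7·b - a - 6·d)·(-8·d - 4·a)
= (-63·a·b + 9·a^2 + 54·a·d - 21·b·d + 3·a·d + 18·d^2 - 14·b^2 + 2·a·b + 12·b·d + 56·b - 8·a - 48·d)·(-8·d - 4·a)    [distributive law]
= (-61·a·b + 9·a^2 + 57·a·d - 9·b·d + 18·d^2 - 14·b^2 + 56·b - 8·a - 48·d)·(-8·d - 4·a)    [combine like terms]
= 488·a·b·d + 244·a^2·b - 72·a^2·d - 36·a^3 - 456·a·d^2 - 228·a^2·d + 72·b·d^2 + 36·a·b·d - 144·d^3 - 72·a·d^2 + 112·b^2·d + 56·a·b^2 - 448·b·d - 224·a·b + 64·a·d + 32·a^2 + 384·d^2 + 192·a·d    [distributive law]
= 524·a·b·d + 244·a^2·b - 300·a^2·d - 36·a^3 - 528·a·d^2 + 72·b·d^2 - 144·d^3 + 112·b^2·d + 56·a·b^2 - 448·b·d - 224·a·b + 256·a·d + 32·a^2 + 384·d^2    [combine like terms]

524·a·b·d + 244·a^2·b - 300·a^2·d - 36·a^3 - 528·a·d^2 + 72·b·d^2 - 144·d^3 + 112·b^2·d + 56·a·b^2 - 448·b·d - 224·a·b + 256·a·d + 32·a^2 + 384·d^2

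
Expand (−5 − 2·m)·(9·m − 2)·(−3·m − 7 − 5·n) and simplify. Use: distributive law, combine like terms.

249·m^2 + 257·m + 205·m·n − 70 − 50·n + 54·m^3 + 90·m^2·n

(−5 − 2·m)·(9·m − 2)·(−3·m − 7 − 5·n)
= (−45·m + 10 − 18·m^2 + 4·m)·(−3·m − 7 − 5·n)    [distributive law]
= (−41·m + 10 − 18·m^2)·(−3·m − 7 − 5·n)    [combine like terms]
= 123·m^2 + 287·m + 205·m·n − 30·m − 70 − 50·n + 54·m^3 + 126·m^2 + 90·m^2·n    [distributive law]
= 249·m^2 + 257·m + 205·m·n − 70 − 50·n + 54·m^3 + 90·m^2·n    [combine like terms]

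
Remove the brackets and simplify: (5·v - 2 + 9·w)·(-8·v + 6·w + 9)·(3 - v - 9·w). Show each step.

(5·v - 2 + 9·w)·(-8·v + 6·w + 9)·(3 - v - 9·w)
= (-40·v^2 + 30·v·w + 45·v + 16·v - 12·w - 18 - 72·v·w + 54·w^2 + 81·w)·(3 - v - 9·w)    [distributive law]
= (-40·v^2 - 42·v·w + 61·v + 69·w - 18 + 54·w^2)·(3 - v - 9·w)    [combine like terms]
= -120·v^2 + 40·v^3 + 360·v^2·w - 126·v·w + 42·v^2·w + 378·v·w^2 + 183·v - 61·v^2 - 549·v·w + 207·w - 69·v·w - 621·w^2 - 54 + 18·v + 162·w + 162·w^2 - 54·v·w^2 - 486·w^3    [distributive law]
= -181·v^2 + 40·v^3 + 402·v^2·w - 744·v·w + 324·v·w^2 + 201·v + 369·w - 459·w^2 - 54 - 486·w^3    [combine like terms]

-181·v^2 + 40·v^3 + 402·v^2·w - 744·v·w + 324·v·w^2 + 201·v + 369·w - 459·w^2 - 54 - 486·w^3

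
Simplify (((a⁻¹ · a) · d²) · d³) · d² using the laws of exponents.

d⁷

(((a⁻¹ · a) · d²) · d³) · d²
= ((a⁰ · d²) · d³) · d²    [product of powers]
= d⁷    [product of powers]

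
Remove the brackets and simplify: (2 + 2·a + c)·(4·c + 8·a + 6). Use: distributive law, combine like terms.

14·c + 28·a + 12 + 16·a·c + 16·a^2 + 4·c^2

(2 + 2·a + c)·(4·c + 8·a + 6)
= 8·c + 16·a + 12 + 8·a·c + 16·a^2 + 12·a + 4·c^2 + 8·a·c + 6·c    [distributive law]
= 14·c + 28·a + 12 + 16·a·c + 16·a^2 + 4·c^2    [combine like terms]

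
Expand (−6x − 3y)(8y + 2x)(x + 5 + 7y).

−138x^2y − 270xy − 402xy^2 − 12x^3 − 60x^2 − 120y^2 − 168y^3

(−6x − 3y)(8y + 2x)(x + 5 + 7y)
= (−48xy − 12x^2 − 24y^2 − 6xy)(x + 5 + 7y)    [distributive law]
= (−54xy − 12x^2 − 24y^2)(x + 5 + 7y)    [combine like terms]
= −54x^2y − 270xy − 378xy^2 − 12x^3 − 60x^2 − 84x^2y − 24xy^2 − 120y^2 − 168y^3    [distributive law]
= −138x^2y − 270xy − 402xy^2 − 12x^3 − 60x^2 − 120y^2 − 168y^3    [combine like terms]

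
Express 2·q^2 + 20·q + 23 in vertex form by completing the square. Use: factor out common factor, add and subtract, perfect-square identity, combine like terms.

2·q^2 + 20·q + 23
= 2(q^2 + 10·q) + 23    [factor out 2 from the q-terms]
= 2(q^2 + 10·q + 25 - 25) + 23    [add and subtract 25 inside the bracket]
= 2(q + 5)^2 - 50 + 23    [perfect-square identity]
= 2(q + 5)^2 - 27    [combine constants]

2(q + 5)^2 - 27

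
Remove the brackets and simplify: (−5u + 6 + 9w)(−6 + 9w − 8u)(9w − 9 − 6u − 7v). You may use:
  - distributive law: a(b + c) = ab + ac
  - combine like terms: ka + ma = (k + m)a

891uw + 378u − 252u² + 126uv − 1539uw² + 1062u²w + 819uvw − 240u³ − 280u²v − 324w + 324 + 252v + 729w³ − 729w² − 567vw²

(−5u + 6 + 9w)(−6 + 9w − 8u)(9w − 9 − 6u − 7v)
= (30u − 45uw + 40u² − 36 + 54w − 48u − 54w + 81w² − 72uw)(9w − 9 − 6u − 7v)    [distributive law]
= (−18u − 117uw + 40u² − 36 + 81w²)(9w − 9 − 6u − 7v)    [combine like terms]
= −162uw + 162u + 108u² + 126uv − 1053uw² + 1053uw + 702u²w + 819uvw + 360u²w − 360u² − 240u³ − 280u²v − 324w + 324 + 216u + 252v + 729w³ − 729w² − 486uw² − 567vw²    [distributive law]
= 891uw + 378u − 252u² + 126uv − 1539uw² + 1062u²w + 819uvw − 240u³ − 280u²v − 324w + 324 + 252v + 729w³ − 729w² − 567vw²    [combine like terms]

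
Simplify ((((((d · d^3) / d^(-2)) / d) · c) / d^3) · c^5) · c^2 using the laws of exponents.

c^8d^2

((((((d · d^3) / d^(-2)) / d) · c) / d^3) · c^5) · c^2
= (((((d^4 / d^(-2)) / d) · c) / d^3) · c^5) · c^2    [product of powers]
= ((((d^6 / d) · c) / d^3) · c^5) · c^2    [quotient of powers]
= (((d^5 · c) / d^3) · c^5) · c^2    [quotient of powers]
= c^8d^2    [quotient of powers; product of powers]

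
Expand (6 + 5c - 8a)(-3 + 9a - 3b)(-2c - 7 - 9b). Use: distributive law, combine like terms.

(6 + 5c - 8a)(-3 + 9a - 3b)(-2c - 7 - 9b)
= (-18 + 54a - 18b - 15c + 45ac - 15bc + 24a - 72a^2 + 24ab)(-2c - 7 - 9b)    [distributive law]
= (-18 + 78a - 18b - 15c + 45ac - 15bc - 72a^2 + 24ab)(-2c - 7 - 9b)    [combine like terms]
= 36c + 126 + 162b - 156ac - 546a - 702ab + 36bc + 126b + 162b^2 + 30c^2 + 105c + 135bc - 90ac^2 - 315ac - 405abc + 30bc^2 + 105bc + 135b^2c + 144a^2c + 504a^2 + 648a^2b - 48abc - 168ab - 216ab^2    [distributive law]
= 141c + 126 + 288b - 471ac - 546a - 870ab + 276bc + 162b^2 + 30c^2 - 90ac^2 - 453abc + 30bc^2 + 135b^2c + 144a^2c + 504a^2 + 648a^2b - 216ab^2    [combine like terms]

141c + 126 + 288b - 471ac - 546a - 870ab + 276bc + 162b^2 + 30c^2 - 90ac^2 - 453abc + 30bc^2 + 135b^2c + 144a^2c + 504a^2 + 648a^2b - 216ab^2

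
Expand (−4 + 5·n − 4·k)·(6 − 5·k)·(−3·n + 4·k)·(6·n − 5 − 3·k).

882·n^2 − 360·n − 1452·k·n + 480·k + 368·k^2 + 687·k·n^2 + 308·k^2·n − 352·k^3 − 540·n^3 + 450·k·n^3 − 1185·k^2·n^2 + 960·k^3·n − 240·k^4

(−4 + 5·n − 4·k)·(6 − 5·k)·(−3·n + 4·k)·(6·n − 5 − 3·k)
= (−24 + 20·k + 30·n − 25·k·n − 24·k + 20·k^2)·(−3·n + 4·k)·(6·n − 5 − 3·k)    [distributive law]
= (−24 − 4·k + 30·n − 25·k·n + 20·k^2)·(−3·n + 4·k)·(6·n − 5 − 3·k)    [combine like terms]
= (72·n − 96·k + 12·k·n − 16·k^2 − 90·n^2 + 120·k·n + 75·k·n^2 − 100·k^2·n − 60·k^2·n + 80·k^3)·(6·n − 5 − 3·k)    [distributive law]
= (72·n − 96·k + 132·k·n − 16·k^2 − 90·n^2 + 75·k·n^2 − 160·k^2·n + 80·k^3)·(6·n − 5 − 3·k)    [combine like terms]
= 432·n^2 − 360·n − 216·k·n − 576·k·n + 480·k + 288·k^2 + 792·k·n^2 − 660·k·n − 396·k^2·n − 96·k^2·n + 80·k^2 + 48·k^3 − 540·n^3 + 450·n^2 + 270·k·n^2 + 450·k·n^3 − 375·k·n^2 − 225·k^2·n^2 − 960·k^2·n^2 + 800·k^2·n + 480·k^3·n + 480·k^3·n − 400·k^3 − 240·k^4    [distributive law]
= 882·n^2 − 360·n − 1452·k·n + 480·k + 368·k^2 + 687·k·n^2 + 308·k^2·n − 352·k^3 − 540·n^3 + 450·k·n^3 − 1185·k^2·n^2 + 960·k^3·n − 240·k^4    [combine like terms]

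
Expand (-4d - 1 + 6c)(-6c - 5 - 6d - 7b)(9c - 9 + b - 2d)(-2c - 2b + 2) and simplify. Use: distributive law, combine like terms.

(-4d - 1 + 6c)(-6c - 5 - 6d - 7b)(9c - 9 + b - 2d)(-2c - 2b + 2)
= (24cd + 20d + 24d² + 28bd + 6c + 5 + 6d + 7b - 36c² - 30c - 36cd - 42bc)(9c - 9 + b - 2d)(-2c - 2b + 2)    [distributive law]
= (-12cd + 26d + 24d² + 28bd - 24c + 5 + 7b - 36c² - 42bc)(9c - 9 + b - 2d)(-2c - 2b + 2)    [combine like terms]
= (-108c²d + 108cd - 12bcd + 24cd² + 234cd - 234d + 26bd - 52d² + 216cd² - 216d² + 24bd² - 48d³ + 252bcd - 252bd + 28b²d - 56bd² - 216c² + 216c - 24bc + 48cd + 45c - 45 + 5b - 10d + 63bc - 63b + 7b² - 14bd - 324c³ + 324c² - 36bc² + 72c²d - 378bc² + 378bc - 42b²c + 84bcd)(-2c - 2b + 2)    [distributive law]
= (-36c²d + 390cd + 324bcd + 240cd² - 244d - 240bd - 268d² - 32bd² - 48d³ + 28b²d + 108c² + 261c + 417bc - 45 - 58b + 7b² - 324c³ - 414bc² - 42b²c)(-2c - 2b + 2)    [combine like terms]
= 72c³d + 72bc²d - 72c²d - 780c²d - 780bcd + 780cd - 648bc²d - 648b²cd + 648bcd - 480c²d² - 480bcd² + 480cd² + 488cd + 488bd - 488d + 480bcd + 480b²d - 480bd + 536cd² + 536bd² - 536d² + 64bcd² + 64b²d² - 64bd² + 96cd³ + 96bd³ - 96d³ - 56b²cd - 56b³d + 56b²d - 216c³ - 216bc² + 216c² - 522c² - 522bc + 522c - 834bc² - 834b²c + 834bc + 90c + 90b - 90 + 116bc + 116b² - 116b - 14b²c - 14b³ + 14b² + 648c⁴ + 648bc³ - 648c³ + 828bc³ + 828b²c² - 828bc² + 84b²c² + 84b³c - 84b²c    [distributive law]
= 72c³d - 576bc²d - 852c²d + 348bcd + 1268cd - 704b²cd - 480c²d² - 416bcd² + 1016cd² + 8bd - 488d + 536b²d + 472bd² - 536d² + 64b²d² + 96cd³ + 96bd³ - 96d³ - 56b³d - 864c³ - 1878bc² - 306c² + 428bc + 612c - 932b²c - 26b - 90 + 130b² - 14b³ + 648c⁴ + 1476bc³ + 912b²c² + 84b³c    [combine like terms]

72c³d - 576bc²d - 852c²d + 348bcd + 1268cd - 704b²cd - 480c²d² - 416bcd² + 1016cd² + 8bd - 488d + 536b²d + 472bd² - 536d² + 64b²d² + 96cd³ + 96bd³ - 96d³ - 56b³d - 864c³ - 1878bc² - 306c² + 428bc + 612c - 932b²c - 26b - 90 + 130b² - 14b³ + 648c⁴ + 1476bc³ + 912b²c² + 84b³c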